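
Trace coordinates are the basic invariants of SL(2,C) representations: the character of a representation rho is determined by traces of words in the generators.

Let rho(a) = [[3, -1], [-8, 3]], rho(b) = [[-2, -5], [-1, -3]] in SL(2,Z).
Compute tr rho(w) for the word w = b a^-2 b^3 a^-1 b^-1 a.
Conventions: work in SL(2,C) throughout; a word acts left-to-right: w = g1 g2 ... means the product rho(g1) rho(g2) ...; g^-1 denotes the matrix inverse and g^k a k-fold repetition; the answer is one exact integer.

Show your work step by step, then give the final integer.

-11762271

rho(b) = [[-2, -5], [-1, -3]]
... * rho(a^-1) = [[3, 1], [8, 3]]  ->  [[-46, -17], [-27, -10]]
... * rho(a^-1) = [[3, 1], [8, 3]]  ->  [[-274, -97], [-161, -57]]
... * rho(b) = [[-2, -5], [-1, -3]]  ->  [[645, 1661], [379, 976]]
... * rho(b) = [[-2, -5], [-1, -3]]  ->  [[-2951, -8208], [-1734, -4823]]
... * rho(b) = [[-2, -5], [-1, -3]]  ->  [[14110, 39379], [8291, 23139]]
... * rho(a^-1) = [[3, 1], [8, 3]]  ->  [[357362, 132247], [209985, 77708]]
... * rho(b^-1) = [[-3, 5], [1, -2]]  ->  [[-939839, 1522316], [-552247, 894509]]
... * rho(a) = [[3, -1], [-8, 3]]  ->  [[-14998045, 5506787], [-8812813, 3235774]]
tr = -14998045 + 3235774 = -11762271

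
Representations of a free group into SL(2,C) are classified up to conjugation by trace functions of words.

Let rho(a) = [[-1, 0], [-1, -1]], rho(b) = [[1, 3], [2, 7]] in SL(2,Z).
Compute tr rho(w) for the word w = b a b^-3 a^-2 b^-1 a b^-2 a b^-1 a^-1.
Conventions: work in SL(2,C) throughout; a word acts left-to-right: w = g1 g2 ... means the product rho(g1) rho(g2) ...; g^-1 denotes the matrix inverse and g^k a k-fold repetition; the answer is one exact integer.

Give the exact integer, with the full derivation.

rho(b) = [[1, 3], [2, 7]]
... * rho(a) = [[-1, 0], [-1, -1]]  ->  [[-4, -3], [-9, -7]]
... * rho(b^-1) = [[7, -3], [-2, 1]]  ->  [[-22, 9], [-49, 20]]
... * rho(b^-1) = [[7, -3], [-2, 1]]  ->  [[-172, 75], [-383, 167]]
... * rho(b^-1) = [[7, -3], [-2, 1]]  ->  [[-1354, 591], [-3015, 1316]]
... * rho(a^-1) = [[-1, 0], [1, -1]]  ->  [[1945, -591], [4331, -1316]]
... * rho(a^-1) = [[-1, 0], [1, -1]]  ->  [[-2536, 591], [-5647, 1316]]
... * rho(b^-1) = [[7, -3], [-2, 1]]  ->  [[-18934, 8199], [-42161, 18257]]
... * rho(a) = [[-1, 0], [-1, -1]]  ->  [[10735, -8199], [23904, -18257]]
... * rho(b^-1) = [[7, -3], [-2, 1]]  ->  [[91543, -40404], [203842, -89969]]
... * rho(b^-1) = [[7, -3], [-2, 1]]  ->  [[721609, -315033], [1606832, -701495]]
... * rho(a) = [[-1, 0], [-1, -1]]  ->  [[-406576, 315033], [-905337, 701495]]
... * rho(b^-1) = [[7, -3], [-2, 1]]  ->  [[-3476098, 1534761], [-7740349, 3417506]]
... * rho(a^-1) = [[-1, 0], [1, -1]]  ->  [[5010859, -1534761], [11157855, -3417506]]
tr = 5010859 + -3417506 = 1593353

1593353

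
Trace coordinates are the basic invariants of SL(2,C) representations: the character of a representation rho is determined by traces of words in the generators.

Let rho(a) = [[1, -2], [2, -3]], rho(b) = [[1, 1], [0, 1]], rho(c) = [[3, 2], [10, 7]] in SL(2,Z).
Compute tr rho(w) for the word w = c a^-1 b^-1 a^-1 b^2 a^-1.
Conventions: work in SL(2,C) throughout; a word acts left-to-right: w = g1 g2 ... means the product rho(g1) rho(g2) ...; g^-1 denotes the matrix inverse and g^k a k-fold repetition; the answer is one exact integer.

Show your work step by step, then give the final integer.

rho(c) = [[3, 2], [10, 7]]
... * rho(a^-1) = [[-3, 2], [-2, 1]]  ->  [[-13, 8], [-44, 27]]
... * rho(b^-1) = [[1, -1], [0, 1]]  ->  [[-13, 21], [-44, 71]]
... * rho(a^-1) = [[-3, 2], [-2, 1]]  ->  [[-3, -5], [-10, -17]]
... * rho(b) = [[1, 1], [0, 1]]  ->  [[-3, -8], [-10, -27]]
... * rho(b) = [[1, 1], [0, 1]]  ->  [[-3, -11], [-10, -37]]
... * rho(a^-1) = [[-3, 2], [-2, 1]]  ->  [[31, -17], [104, -57]]
tr = 31 + -57 = -26

-26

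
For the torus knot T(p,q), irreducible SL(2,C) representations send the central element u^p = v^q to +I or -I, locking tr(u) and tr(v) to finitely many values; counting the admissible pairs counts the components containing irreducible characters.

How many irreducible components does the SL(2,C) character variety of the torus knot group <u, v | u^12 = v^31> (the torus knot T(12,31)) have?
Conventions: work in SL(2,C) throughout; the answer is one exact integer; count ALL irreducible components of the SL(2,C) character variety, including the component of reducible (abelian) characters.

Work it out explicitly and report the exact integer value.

166

Gamma = < u, v | u^12 = v^31 > (torus knot T(12,31)); the central element u^12 = v^31 acts as +I or -I in any irreducible SL(2,C) representation.
This locks tr(u) to 2*cos(pi*alpha/12), alpha in 1..11, and tr(v) to 2*cos(pi*beta/31), beta in 1..30, on each component of irreducible characters.
u^12 = (-1)^alpha I and v^31 = (-1)^beta I must agree, so alpha and beta have equal parity.
Enumerate parity-matched pairs: 6*15 odd-odd plus 5*15 even-even gives 165.
Total: 165 irreducible-character components + 1 reducible (abelian) component = 166.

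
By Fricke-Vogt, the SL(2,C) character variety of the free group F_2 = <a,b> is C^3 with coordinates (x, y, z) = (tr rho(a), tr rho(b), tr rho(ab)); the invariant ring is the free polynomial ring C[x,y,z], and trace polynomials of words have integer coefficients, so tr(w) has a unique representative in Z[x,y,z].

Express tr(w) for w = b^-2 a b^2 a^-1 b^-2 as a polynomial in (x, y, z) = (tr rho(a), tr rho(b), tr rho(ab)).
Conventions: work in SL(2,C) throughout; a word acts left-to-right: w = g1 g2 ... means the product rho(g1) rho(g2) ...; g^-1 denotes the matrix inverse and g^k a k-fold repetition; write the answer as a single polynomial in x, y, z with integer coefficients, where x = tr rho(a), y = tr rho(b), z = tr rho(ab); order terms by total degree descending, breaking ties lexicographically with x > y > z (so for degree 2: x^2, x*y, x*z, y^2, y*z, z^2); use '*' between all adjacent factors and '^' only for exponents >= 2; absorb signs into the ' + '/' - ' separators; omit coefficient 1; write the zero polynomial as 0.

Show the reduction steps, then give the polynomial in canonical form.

apply: tr(b^2) = tr(b) tr(b) - tr(1)   [square of b] = y^2 - 2
tr(a b^2) = tr(b) tr(a b) - tr(a)   [square of b] = y*z - x
apply: tr(b a b^2) = tr(b) tr(a b^2) - tr(a b)   [square of b] = y^2*z - x*y - z
tr(a b a b) = tr(a b) tr(a b) - tr(1)   [split at a repeated a] = z^2 - 2
tr(a b a) = tr(a) tr(b a) - tr(b)   [square of a] = x*z - y
tr(b a b^2 a) = tr(b) tr(a b a b) - tr(a b a)   [square of b] = y*z^2 - x*z - y
use: tr(a b^2 a^-1 b) = tr(b a b^2) tr(a) - tr(b a b^2 a)   [inverse elimination on a] = x*y^2*z - x^2*y - y*z^2 + y
use: tr(b^-1 a b^2 a^-1) = tr(a b^2 a^-1) tr(b) - tr(a b^2 a^-1 b)   [inverse elimination on b] = -x*y^2*z + x^2*y + y^3 + y*z^2 - 3*y
use: tr(b^-1 a b^2 a^-1 b^-1) = tr(b^-1 a b^2 a^-1) tr(b) - tr(b^-1 a b^2 a^-1 b)   [inverse elimination on b] = -x*y^3*z + x^2*y^2 + y^4 + y^2*z^2 - 4*y^2 + 2
apply: tr(b^-3 a b^2 a^-1) = tr(b^-1 a b^2 a^-1 b^-1) tr(b) - tr(b^-1 a b^2 a^-1)   [inverse elimination on b] = -x*y^4*z + x^2*y^3 + y^5 + y^3*z^2 + x*y^2*z - x^2*y - 5*y^3 - y*z^2 + 5*y
tr(b^-2 a b^2 a^-1 b^-2) = tr(b^-3 a b^2 a^-1) tr(b) - tr(b^-3 a b^2 a^-1 b)   [inverse elimination on b] = -x*y^5*z + x^2*y^4 + y^6 + y^4*z^2 + 2*x*y^3*z - 2*x^2*y^2 - 6*y^4 - 2*y^2*z^2 + 9*y^2 - 2

-x*y^5*z + x^2*y^4 + y^6 + y^4*z^2 + 2*x*y^3*z - 2*x^2*y^2 - 6*y^4 - 2*y^2*z^2 + 9*y^2 - 2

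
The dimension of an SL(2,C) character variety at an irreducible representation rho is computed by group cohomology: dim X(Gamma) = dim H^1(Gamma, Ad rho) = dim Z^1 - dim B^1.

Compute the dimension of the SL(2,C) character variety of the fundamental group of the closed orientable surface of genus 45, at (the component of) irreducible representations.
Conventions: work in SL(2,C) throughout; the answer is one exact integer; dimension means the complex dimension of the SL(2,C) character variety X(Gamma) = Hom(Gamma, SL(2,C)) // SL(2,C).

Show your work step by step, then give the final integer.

264

Gamma = pi_1(Sigma_45) = < a_1, b_1, ..., a_45, b_45 | prod [a_i, b_i] > has 2g = 90 generators and 1 relator.
A cocycle assigns one sl_2 vector per generator subject to the relator condition d_2(z) = 0: dim of the unconstrained space is 3*2g = 270.
d_2 is surjective at irreducible rho (its cokernel H^2 is dual to H^0 = 0), so dim Z^1 = 270 - 3 = 267.
Coboundaries contribute dim B^1 = 3 (injective at irreducible rho).
dim H^1 = 267 - 3 = 264 = dim X.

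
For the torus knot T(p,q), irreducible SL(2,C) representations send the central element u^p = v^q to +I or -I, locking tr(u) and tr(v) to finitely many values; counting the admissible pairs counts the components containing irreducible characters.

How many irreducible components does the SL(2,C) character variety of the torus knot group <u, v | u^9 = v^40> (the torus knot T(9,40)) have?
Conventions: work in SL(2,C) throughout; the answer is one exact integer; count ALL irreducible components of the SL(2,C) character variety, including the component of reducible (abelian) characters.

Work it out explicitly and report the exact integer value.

Gamma = < u, v | u^9 = v^40 > (torus knot T(9,40)); the central element u^9 = v^40 acts as +I or -I in any irreducible SL(2,C) representation.
So on each irreducible component the traces are pinned: tr(u) = 2*cos(pi*alpha/9) with 1 <= alpha <= 8, tr(v) = 2*cos(pi*beta/40) with 1 <= beta <= 39.
The two central values (-1)^alpha I and (-1)^beta I must be the same matrix, so alpha and beta share a parity.
Enumerate parity-matched pairs: 4*20 odd-odd plus 4*19 even-even gives 156.
Total: 156 irreducible-character components + 1 reducible (abelian) component = 157.

157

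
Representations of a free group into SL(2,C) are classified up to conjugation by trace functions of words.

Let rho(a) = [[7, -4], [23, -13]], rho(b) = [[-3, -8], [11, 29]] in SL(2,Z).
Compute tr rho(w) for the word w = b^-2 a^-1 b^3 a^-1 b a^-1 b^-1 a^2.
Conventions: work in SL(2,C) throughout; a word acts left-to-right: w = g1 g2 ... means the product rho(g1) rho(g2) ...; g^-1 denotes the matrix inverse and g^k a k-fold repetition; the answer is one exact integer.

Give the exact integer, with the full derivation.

rho(b^-1) = [[29, 8], [-11, -3]]
... * rho(b^-1) = [[29, 8], [-11, -3]]  ->  [[753, 208], [-286, -79]]
... * rho(a^-1) = [[-13, 4], [-23, 7]]  ->  [[-14573, 4468], [5535, -1697]]
... * rho(b) = [[-3, -8], [11, 29]]  ->  [[92867, 246156], [-35272, -93493]]
... * rho(b) = [[-3, -8], [11, 29]]  ->  [[2429115, 6395588], [-922607, -2429121]]
... * rho(b) = [[-3, -8], [11, 29]]  ->  [[63064123, 166039132], [-23952510, -63063653]]
... * rho(a^-1) = [[-13, 4], [-23, 7]]  ->  [[-4638733635, 1414530416], [1761846649, -537255611]]
... * rho(b) = [[-3, -8], [11, 29]]  ->  [[29476035481, 78131251144], [-11195351668, -29675185911]]
... * rho(a^-1) = [[-13, 4], [-23, 7]]  ->  [[-2180207237565, 664822899932], [828068847637, -252507708049]]
... * rho(b^-1) = [[29, 8], [-11, -3]]  ->  [[-70539061788637, -19436126600316], [26791581370012, 7382073905243]]
... * rho(a) = [[7, -4], [23, -13]]  ->  [[-940804344327727, 534825892958656], [357328769410673, -203133286248207]]
... * rho(a) = [[7, -4], [23, -13]]  ->  [[5715365127754999, -3189519231151620], [-2170764197834050, 1211417643583999]]
tr = 5715365127754999 + 1211417643583999 = 6926782771338998

6926782771338998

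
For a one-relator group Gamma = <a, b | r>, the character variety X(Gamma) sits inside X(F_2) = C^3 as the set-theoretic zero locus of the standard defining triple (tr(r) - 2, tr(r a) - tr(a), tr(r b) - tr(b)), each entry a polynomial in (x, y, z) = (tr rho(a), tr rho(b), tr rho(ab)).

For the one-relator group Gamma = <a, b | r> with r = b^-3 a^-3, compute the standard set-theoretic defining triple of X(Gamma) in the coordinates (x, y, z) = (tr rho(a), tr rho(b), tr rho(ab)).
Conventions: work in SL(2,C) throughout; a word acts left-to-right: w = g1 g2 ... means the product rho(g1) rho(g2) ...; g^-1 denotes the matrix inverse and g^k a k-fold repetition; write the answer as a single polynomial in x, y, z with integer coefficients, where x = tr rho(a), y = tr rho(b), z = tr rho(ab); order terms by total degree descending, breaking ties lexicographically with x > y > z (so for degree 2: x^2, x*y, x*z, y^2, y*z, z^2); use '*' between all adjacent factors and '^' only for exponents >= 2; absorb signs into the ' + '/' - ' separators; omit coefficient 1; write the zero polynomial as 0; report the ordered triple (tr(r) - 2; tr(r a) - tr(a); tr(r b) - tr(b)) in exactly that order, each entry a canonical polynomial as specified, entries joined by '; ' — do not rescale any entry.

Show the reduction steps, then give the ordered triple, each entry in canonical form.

x^2*y^2*z - x^3*y - x*y^3 - x^2*z - y^2*z + 4*x*y + z - 2; x*y^2*z - x^2*y - y^3 - x*z - x + 3*y; x^2*y*z - x^3 - x*y^2 - y*z + 3*x - y

and trace(b^-1) = trace(b) = y
trace(b^-2) = trace(b^-1) trace(b) - trace(1) = y^2 - 2
trace(a b^-1) = trace(a) trace(b) - trace(a b) = x*y - z
trace(b^-2 a) = trace(a b^-1) trace(b) - trace(a) = x*y^2 - y*z - x
trace(b^-2 a^-1) = trace(b^-2) trace(a) - trace(b^-2 a) = y*z - x
trace(b^-2 a^-2) = trace(b^-2 a^-1) trace(a) - trace(b^-2) = x*y*z - x^2 - y^2 + 2
and trace(b^-1 a^-3 b^-1) = trace(b^-2 a^-2) trace(a) - trace(b^-2 a^-1) = x^2*y*z - x^3 - x*y^2 - y*z + 3*x
next, trace(a^-2) = trace(a^-1) trace(a) - trace(1) = x^2 - 2
and trace(a^-3) = trace(a^-2) trace(a) - trace(a^-1) = x^3 - 3*x
trace(b a^-2) = trace(a^-1 b) trace(a) - trace(a^-1 b a) = x^2*y - x*z - y
trace(a^-3 b) = trace(b a^-2) trace(a) - trace(b a^-1) = x^3*y - x^2*z - 2*x*y + z
trace(b^-1 a^-3) = trace(a^-3) trace(b) - trace(a^-3 b) = x^2*z - x*y - z
and trace(b^-3 a^-3) = trace(b^-1 a^-3 b^-1) trace(b) - trace(b^-1 a^-3) = x^2*y^2*z - x^3*y - x*y^3 - x^2*z - y^2*z + 4*x*y + z
trace(b^-1 a^-2) = trace(a^-2) trace(b) - trace(a^-2 b)   [inverse elimination on b] = x*z - y
next, trace(b^-3 a^-2) = trace(b^-2 a^-2) trace(b) - trace(b^-2 a^-2 b)   [inverse elimination on b] = x*y^2*z - x^2*y - y^3 - x*z + 3*y
assemble the triple (trace(r) - 2; trace(r a) - x; trace(r b) - y)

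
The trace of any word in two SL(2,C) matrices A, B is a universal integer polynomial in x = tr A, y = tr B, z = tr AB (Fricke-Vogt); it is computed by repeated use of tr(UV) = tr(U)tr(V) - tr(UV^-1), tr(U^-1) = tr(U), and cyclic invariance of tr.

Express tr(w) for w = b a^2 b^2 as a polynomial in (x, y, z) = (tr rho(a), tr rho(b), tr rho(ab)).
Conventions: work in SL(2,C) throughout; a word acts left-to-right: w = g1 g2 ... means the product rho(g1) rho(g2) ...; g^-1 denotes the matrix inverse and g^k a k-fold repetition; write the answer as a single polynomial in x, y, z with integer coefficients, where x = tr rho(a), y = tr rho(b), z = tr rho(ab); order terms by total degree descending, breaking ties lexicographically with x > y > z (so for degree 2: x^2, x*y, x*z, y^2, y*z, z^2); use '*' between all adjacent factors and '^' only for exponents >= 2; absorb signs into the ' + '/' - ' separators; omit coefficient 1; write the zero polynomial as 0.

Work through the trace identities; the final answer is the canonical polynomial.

trace(a^2 b) = trace(a)*trace(b a) - trace(b) = x*z - y
trace(a^2) = trace(a)*trace(a) - trace(1) = x^2 - 2
so trace(a^2 b^2) = trace(b)*trace(a^2 b) - trace(a^2) = x*y*z - x^2 - y^2 + 2
trace(b a^2 b^2) = trace(b)*trace(a^2 b^2) - trace(a^2 b) = x*y^2*z - x^2*y - y^3 - x*z + 3*y

x*y^2*z - x^2*y - y^3 - x*z + 3*y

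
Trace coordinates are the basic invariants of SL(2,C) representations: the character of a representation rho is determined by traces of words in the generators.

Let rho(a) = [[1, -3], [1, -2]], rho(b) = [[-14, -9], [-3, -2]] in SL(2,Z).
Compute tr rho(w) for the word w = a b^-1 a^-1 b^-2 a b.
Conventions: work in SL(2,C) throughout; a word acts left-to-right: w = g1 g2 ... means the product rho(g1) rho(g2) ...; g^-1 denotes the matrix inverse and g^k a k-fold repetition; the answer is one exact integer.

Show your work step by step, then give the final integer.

rho(a) = [[1, -3], [1, -2]]
... * rho(b^-1) = [[-2, 9], [3, -14]]  ->  [[-11, 51], [-8, 37]]
... * rho(a^-1) = [[-2, 3], [-1, 1]]  ->  [[-29, 18], [-21, 13]]
... * rho(b^-1) = [[-2, 9], [3, -14]]  ->  [[112, -513], [81, -371]]
... * rho(b^-1) = [[-2, 9], [3, -14]]  ->  [[-1763, 8190], [-1275, 5923]]
... * rho(a) = [[1, -3], [1, -2]]  ->  [[6427, -11091], [4648, -8021]]
... * rho(b) = [[-14, -9], [-3, -2]]  ->  [[-56705, -35661], [-41009, -25790]]
tr = -56705 + -25790 = -82495

-82495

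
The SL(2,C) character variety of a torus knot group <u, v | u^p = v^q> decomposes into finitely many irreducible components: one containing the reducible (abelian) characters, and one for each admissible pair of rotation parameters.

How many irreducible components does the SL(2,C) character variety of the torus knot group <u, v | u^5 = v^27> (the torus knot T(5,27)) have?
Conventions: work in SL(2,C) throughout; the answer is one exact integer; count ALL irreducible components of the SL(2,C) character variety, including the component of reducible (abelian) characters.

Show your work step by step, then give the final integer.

53

Gamma = < u, v | u^5 = v^27 > (torus knot T(5,27)); the central element u^5 = v^27 acts as +I or -I in any irreducible SL(2,C) representation.
So on each irreducible component the traces are pinned: tr(u) = 2*cos(pi*alpha/5) with 1 <= alpha <= 4, tr(v) = 2*cos(pi*beta/27) with 1 <= beta <= 26.
The two central values (-1)^alpha I and (-1)^beta I must be the same matrix, so alpha and beta share a parity.
Enumerate parity-matched pairs: 2*13 odd-odd plus 2*13 even-even gives 52.
components with irreducible characters: 52; plus the single component of reducible (abelian) characters: total 53.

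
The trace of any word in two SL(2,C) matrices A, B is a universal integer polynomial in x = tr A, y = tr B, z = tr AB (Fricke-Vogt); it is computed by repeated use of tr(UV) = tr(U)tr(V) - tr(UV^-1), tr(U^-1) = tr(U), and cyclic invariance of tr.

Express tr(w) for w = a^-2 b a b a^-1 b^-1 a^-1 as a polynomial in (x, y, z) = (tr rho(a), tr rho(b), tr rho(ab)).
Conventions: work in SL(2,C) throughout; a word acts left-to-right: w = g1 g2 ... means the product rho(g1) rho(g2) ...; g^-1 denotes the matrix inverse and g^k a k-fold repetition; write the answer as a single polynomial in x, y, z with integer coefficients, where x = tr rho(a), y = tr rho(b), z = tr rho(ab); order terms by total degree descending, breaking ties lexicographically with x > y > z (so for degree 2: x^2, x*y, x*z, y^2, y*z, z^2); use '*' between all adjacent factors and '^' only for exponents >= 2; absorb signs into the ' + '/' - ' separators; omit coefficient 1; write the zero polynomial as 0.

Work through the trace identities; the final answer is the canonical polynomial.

x^3*y*z^2 - x^4*z - x^2*y^2*z - x^2*z^3 + x^3*y - x*y*z^2 + 4*x^2*z + y^2*z + z^3 - 2*x*y - 3*z

tr(a^-1 b) = tr(b)*tr(a) - tr(b a) = x*y - z
use: tr(a b a) = tr(a)*tr(b a) - tr(b) = x*z - y
tr(b a b a) = tr(a b)*tr(a b) - tr(1) = z^2 - 2
apply: tr(b a b) = tr(b)*tr(a b) - tr(a) = y*z - x
apply: tr(a b a b a) = tr(a)*tr(b a b a) - tr(b a b) = x*z^2 - y*z - x
tr(a b a b a b) = tr(b a)*tr(b a b a) - tr(b^-1 a^-1) = z^3 - 3*z
apply: tr(b a b a b^-1 a) = tr(a b a b a)*tr(b) - tr(a b a b a b) = x*y*z^2 - y^2*z - z^3 - x*y + 3*z
use: tr(a^-1 b a b a b^-1) = tr(b a b a b^-1)*tr(a) - tr(b a b a b^-1 a) = -x*y*z^2 + x^2*z + y^2*z + z^3 - 3*z
tr(b^-1 a^-2 b a b a) = tr(a^-1 b a b a b^-1)*tr(a) - tr(a^-1 b a b a b^-1 a) = -x^2*y*z^2 + x^3*z + x*y^2*z + x*z^3 - 4*x*z + y
tr(a^-1 b a b a^-1 b^-1 a^-1) = tr(b^-1 a^-2 b a b)*tr(a) - tr(b^-1 a^-2 b a b a) = x^2*y*z^2 - x^3*z - x*y^2*z - x*z^3 + x^2*y + 3*x*z - y
tr(b a b a^-1) = tr(b a b)*tr(a) - tr(b a b a) = x*y*z - x^2 - z^2 + 2
tr(a^-1 b a b a^-1) = tr(b a b a^-1)*tr(a) - tr(b a b) = x^2*y*z - x^3 - x*z^2 - y*z + 3*x
tr(b a b^2) = tr(b)*tr(b a b) - tr(b a) = y^2*z - x*y - z
tr(b a b^2 a) = tr(b)*tr(a b a b) - tr(a b a) = y*z^2 - x*z - y
use: tr(b a^-1 b a b) = tr(b a b^2)*tr(a) - tr(b a b^2 a) = x*y^2*z - x^2*y - y*z^2 + y
tr(b a^-1 b a b a) = tr(b a b a b)*tr(a) - tr(b a b a b a) = x*y*z^2 - x^2*z - z^3 - x*y + 3*z
tr(a^-1 b a b a^-1 b) = tr(b a^-1 b a b)*tr(a) - tr(b a^-1 b a b a) = x^2*y^2*z - x^3*y - 2*x*y*z^2 + x^2*z + z^3 + 2*x*y - 3*z
tr(a^-1 b a b a^-1 b^-1) = tr(a^-1 b a b a^-1)*tr(b) - tr(a^-1 b a b a^-1 b) = x*y*z^2 - x^2*z - y^2*z - z^3 + x*y + 3*z
tr(a^-2 b a b a^-1 b^-1 a^-1) = tr(a^-1 b a b a^-1 b^-1 a^-1)*tr(a) - tr(a^-1 b a b a^-1 b^-1) = x^3*y*z^2 - x^4*z - x^2*y^2*z - x^2*z^3 + x^3*y - x*y*z^2 + 4*x^2*z + y^2*z + z^3 - 2*x*y - 3*z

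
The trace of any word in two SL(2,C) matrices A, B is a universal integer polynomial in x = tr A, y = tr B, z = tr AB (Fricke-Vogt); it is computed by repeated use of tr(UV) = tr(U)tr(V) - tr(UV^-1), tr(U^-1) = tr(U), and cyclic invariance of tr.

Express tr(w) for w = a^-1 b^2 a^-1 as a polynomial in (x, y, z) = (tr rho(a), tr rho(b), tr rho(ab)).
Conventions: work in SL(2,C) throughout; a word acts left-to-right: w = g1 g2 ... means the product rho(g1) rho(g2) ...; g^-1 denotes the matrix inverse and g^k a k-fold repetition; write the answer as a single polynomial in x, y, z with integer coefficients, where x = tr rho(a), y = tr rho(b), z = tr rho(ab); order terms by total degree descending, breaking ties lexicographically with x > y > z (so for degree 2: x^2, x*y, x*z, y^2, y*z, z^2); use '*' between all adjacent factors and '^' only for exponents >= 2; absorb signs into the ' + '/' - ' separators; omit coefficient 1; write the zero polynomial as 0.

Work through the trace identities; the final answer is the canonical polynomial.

trace(b^2) = trace(b)*trace(b) - trace(1) = y^2 - 2
and trace(b^2 a) = trace(b)*trace(a b) - trace(a) = y*z - x
trace(a^-1 b^2) = trace(b^2)*trace(a) - trace(b^2 a) = x*y^2 - y*z - x
next, trace(a^-1 b^2 a^-1) = trace(a^-1 b^2)*trace(a) - trace(a^-1 b^2 a) = x^2*y^2 - x*y*z - x^2 - y^2 + 2

x^2*y^2 - x*y*z - x^2 - y^2 + 2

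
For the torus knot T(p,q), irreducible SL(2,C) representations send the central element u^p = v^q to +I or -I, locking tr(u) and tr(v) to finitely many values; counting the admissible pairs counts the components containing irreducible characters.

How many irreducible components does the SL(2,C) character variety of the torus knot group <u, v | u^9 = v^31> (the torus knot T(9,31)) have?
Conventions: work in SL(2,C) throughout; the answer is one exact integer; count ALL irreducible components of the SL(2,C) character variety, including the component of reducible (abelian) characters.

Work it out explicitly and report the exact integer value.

In the torus knot group T(9,31), u^9 = v^31 is central, so an irreducible representation sends it to +I or -I (Schur).
So on each irreducible component the traces are pinned: tr(u) = 2*cos(pi*alpha/9) with 1 <= alpha <= 8, tr(v) = 2*cos(pi*beta/31) with 1 <= beta <= 30.
Consistency of u^9 = (-1)^alpha I with v^31 = (-1)^beta I forces alpha = beta (mod 2).
Counting: 4 odd alphas x 15 odd betas + 4 even alphas x 15 even betas = 60 + 60 = 120.
Total: 120 irreducible-character components + 1 reducible (abelian) component = 121.

121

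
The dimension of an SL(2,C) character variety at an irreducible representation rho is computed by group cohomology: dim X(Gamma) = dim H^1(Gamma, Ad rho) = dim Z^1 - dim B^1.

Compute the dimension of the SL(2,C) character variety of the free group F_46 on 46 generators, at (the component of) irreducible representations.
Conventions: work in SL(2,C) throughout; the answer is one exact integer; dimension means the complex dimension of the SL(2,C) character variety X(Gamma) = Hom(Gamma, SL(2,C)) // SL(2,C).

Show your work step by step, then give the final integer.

The free group F_46: 46 generators, no relators.
Z^1(Gamma, Ad rho) = (sl_2)^46: a cocycle is a free choice of one sl_2 vector per generator, so dim Z^1 = 3*46 = 138.
Irreducibility makes the coboundary map sl_2 -> Z^1 injective (trivial centralizer), so dim B^1 = 3.
dim X = dim H^1 = dim Z^1 - dim B^1 = 138 - 3 = 135.

135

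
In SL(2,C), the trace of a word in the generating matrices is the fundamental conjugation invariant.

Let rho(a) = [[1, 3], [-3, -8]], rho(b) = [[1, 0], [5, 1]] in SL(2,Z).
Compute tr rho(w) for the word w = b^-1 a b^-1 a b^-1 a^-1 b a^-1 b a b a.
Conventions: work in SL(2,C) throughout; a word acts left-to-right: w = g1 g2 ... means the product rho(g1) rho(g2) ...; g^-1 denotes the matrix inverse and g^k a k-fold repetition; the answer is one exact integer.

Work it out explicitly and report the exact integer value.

rho(b^-1) = [[1, 0], [-5, 1]]
... * rho(a) = [[1, 3], [-3, -8]]  ->  [[1, 3], [-8, -23]]
... * rho(b^-1) = [[1, 0], [-5, 1]]  ->  [[-14, 3], [107, -23]]
... * rho(a) = [[1, 3], [-3, -8]]  ->  [[-23, -66], [176, 505]]
... * rho(b^-1) = [[1, 0], [-5, 1]]  ->  [[307, -66], [-2349, 505]]
... * rho(a^-1) = [[-8, -3], [3, 1]]  ->  [[-2654, -987], [20307, 7552]]
... * rho(b) = [[1, 0], [5, 1]]  ->  [[-7589, -987], [58067, 7552]]
... * rho(a^-1) = [[-8, -3], [3, 1]]  ->  [[57751, 21780], [-441880, -166649]]
... * rho(b) = [[1, 0], [5, 1]]  ->  [[166651, 21780], [-1275125, -166649]]
... * rho(a) = [[1, 3], [-3, -8]]  ->  [[101311, 325713], [-775178, -2492183]]
... * rho(b) = [[1, 0], [5, 1]]  ->  [[1729876, 325713], [-13236093, -2492183]]
... * rho(a) = [[1, 3], [-3, -8]]  ->  [[752737, 2583924], [-5759544, -19770815]]
tr = 752737 + -19770815 = -19018078

-19018078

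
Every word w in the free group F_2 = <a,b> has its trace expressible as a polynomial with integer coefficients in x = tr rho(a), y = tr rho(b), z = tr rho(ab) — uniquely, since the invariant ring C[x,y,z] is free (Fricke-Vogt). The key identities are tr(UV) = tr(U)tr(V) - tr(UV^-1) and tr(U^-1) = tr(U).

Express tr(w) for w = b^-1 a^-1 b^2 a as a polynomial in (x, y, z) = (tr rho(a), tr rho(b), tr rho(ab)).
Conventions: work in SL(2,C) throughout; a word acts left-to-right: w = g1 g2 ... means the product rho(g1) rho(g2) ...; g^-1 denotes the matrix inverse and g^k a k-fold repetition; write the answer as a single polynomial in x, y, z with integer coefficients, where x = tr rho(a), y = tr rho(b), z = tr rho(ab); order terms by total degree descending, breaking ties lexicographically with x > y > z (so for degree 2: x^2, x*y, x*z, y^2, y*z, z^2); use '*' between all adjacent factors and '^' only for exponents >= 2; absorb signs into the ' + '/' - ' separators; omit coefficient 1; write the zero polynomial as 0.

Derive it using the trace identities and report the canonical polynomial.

trace(b^2) = trace(b) * trace(b) - trace(1)  (reduce the b square) = y^2 - 2
trace(b a b) = trace(b) * trace(a b) - trace(a)  (reduce the b square) = y*z - x
trace(b^2 a b) = trace(b) * trace(b a b) - trace(b a)  (reduce the b square) = y^2*z - x*y - z
trace(a b a b) = trace(a b) * trace(a b) - trace(1)  (split on a) = z^2 - 2
trace(a b a) = trace(a) * trace(b a) - trace(b)  (reduce the a square) = x*z - y
trace(b^2 a b a) = trace(b) * trace(a b a b) - trace(a b a)  (reduce the b square) = y*z^2 - x*z - y
trace(a^-1 b^2 a b) = trace(b^2 a b) * trace(a) - trace(b^2 a b a)  (eliminate a^-1) = x*y^2*z - x^2*y - y*z^2 + y
trace(b^-1 a^-1 b^2 a) = trace(a^-1 b^2 a) * trace(b) - trace(a^-1 b^2 a b)  (eliminate b^-1) = -x*y^2*z + x^2*y + y^3 + y*z^2 - 3*y

-x*y^2*z + x^2*y + y^3 + y*z^2 - 3*y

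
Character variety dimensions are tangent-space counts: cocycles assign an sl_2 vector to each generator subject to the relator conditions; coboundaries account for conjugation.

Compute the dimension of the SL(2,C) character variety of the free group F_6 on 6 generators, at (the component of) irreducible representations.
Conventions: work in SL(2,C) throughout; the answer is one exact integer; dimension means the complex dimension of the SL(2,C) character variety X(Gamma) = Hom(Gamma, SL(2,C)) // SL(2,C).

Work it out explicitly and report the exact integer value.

15

Here Gamma is free of rank 6 — no relator constrains a cocycle.
Z^1(Gamma, Ad rho) = (sl_2)^6: a cocycle is a free choice of one sl_2 vector per generator, so dim Z^1 = 3*6 = 18.
At an irreducible rho the centralizer of the image in sl_2 is 0, so the coboundary map sl_2 -> Z^1 is injective: dim B^1 = 3.
dim X = dim H^1 = dim Z^1 - dim B^1 = 18 - 3 = 15.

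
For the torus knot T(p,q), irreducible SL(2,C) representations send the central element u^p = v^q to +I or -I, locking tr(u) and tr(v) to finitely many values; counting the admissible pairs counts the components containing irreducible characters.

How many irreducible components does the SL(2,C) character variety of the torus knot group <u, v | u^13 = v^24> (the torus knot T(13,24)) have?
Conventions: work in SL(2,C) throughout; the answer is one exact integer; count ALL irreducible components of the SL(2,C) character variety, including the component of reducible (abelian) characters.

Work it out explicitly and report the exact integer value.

139

For T(13,24): irreducibility forces the central element u^13 = v^24 to one of +I, -I.
So on each irreducible component the traces are pinned: tr(u) = 2*cos(pi*alpha/13) with 1 <= alpha <= 12, tr(v) = 2*cos(pi*beta/24) with 1 <= beta <= 23.
Consistency of u^13 = (-1)^alpha I with v^24 = (-1)^beta I forces alpha = beta (mod 2).
Enumerate parity-matched pairs: 6*12 odd-odd plus 6*11 even-even gives 138.
That is 138 components of irreducible characters, and with the reducible (abelian) component the total is 139.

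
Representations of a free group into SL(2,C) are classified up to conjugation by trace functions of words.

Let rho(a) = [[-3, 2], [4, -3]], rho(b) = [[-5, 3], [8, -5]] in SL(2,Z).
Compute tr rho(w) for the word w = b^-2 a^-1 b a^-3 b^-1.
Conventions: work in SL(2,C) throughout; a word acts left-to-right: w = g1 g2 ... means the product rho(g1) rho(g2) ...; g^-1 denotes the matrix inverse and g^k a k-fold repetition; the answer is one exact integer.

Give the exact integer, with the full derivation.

58226

rho(b^-1) = [[-5, -3], [-8, -5]]
... * rho(b^-1) = [[-5, -3], [-8, -5]]  ->  [[49, 30], [80, 49]]
... * rho(a^-1) = [[-3, -2], [-4, -3]]  ->  [[-267, -188], [-436, -307]]
... * rho(b) = [[-5, 3], [8, -5]]  ->  [[-169, 139], [-276, 227]]
... * rho(a^-1) = [[-3, -2], [-4, -3]]  ->  [[-49, -79], [-80, -129]]
... * rho(a^-1) = [[-3, -2], [-4, -3]]  ->  [[463, 335], [756, 547]]
... * rho(a^-1) = [[-3, -2], [-4, -3]]  ->  [[-2729, -1931], [-4456, -3153]]
... * rho(b^-1) = [[-5, -3], [-8, -5]]  ->  [[29093, 17842], [47504, 29133]]
tr = 29093 + 29133 = 58226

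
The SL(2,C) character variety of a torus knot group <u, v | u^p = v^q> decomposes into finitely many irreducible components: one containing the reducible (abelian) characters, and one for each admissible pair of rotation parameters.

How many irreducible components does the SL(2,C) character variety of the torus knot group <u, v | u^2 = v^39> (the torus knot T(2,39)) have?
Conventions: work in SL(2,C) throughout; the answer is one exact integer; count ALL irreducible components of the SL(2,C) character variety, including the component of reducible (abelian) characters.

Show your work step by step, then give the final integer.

20

In the torus knot group T(2,39), u^2 = v^39 is central, so an irreducible representation sends it to +I or -I (Schur).
So on each irreducible component the traces are pinned: tr(u) = 2*cos(pi*alpha/2) with 1 <= alpha <= 1, tr(v) = 2*cos(pi*beta/39) with 1 <= beta <= 38.
Consistency of u^2 = (-1)^alpha I with v^39 = (-1)^beta I forces alpha = beta (mod 2).
count pairs: odd alpha (1 choices) x odd beta (19), plus even alpha (0) x even beta (19): 1*19 + 0*19 = 19.
That is 19 components of irreducible characters, and with the reducible (abelian) component the total is 20.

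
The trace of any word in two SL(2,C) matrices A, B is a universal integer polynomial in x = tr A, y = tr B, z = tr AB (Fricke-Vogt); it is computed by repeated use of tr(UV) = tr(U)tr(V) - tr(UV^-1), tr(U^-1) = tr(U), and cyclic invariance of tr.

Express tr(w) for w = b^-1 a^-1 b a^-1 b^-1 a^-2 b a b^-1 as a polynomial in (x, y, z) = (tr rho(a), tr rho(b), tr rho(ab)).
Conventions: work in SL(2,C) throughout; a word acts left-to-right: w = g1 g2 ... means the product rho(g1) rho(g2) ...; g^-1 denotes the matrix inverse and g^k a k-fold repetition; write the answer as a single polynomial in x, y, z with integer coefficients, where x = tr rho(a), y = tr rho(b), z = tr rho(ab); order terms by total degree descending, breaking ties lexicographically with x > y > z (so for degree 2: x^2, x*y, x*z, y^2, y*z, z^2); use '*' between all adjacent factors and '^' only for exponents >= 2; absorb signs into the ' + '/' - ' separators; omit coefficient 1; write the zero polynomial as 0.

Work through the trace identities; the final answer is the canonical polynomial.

-x^3*y^3*z^2 + x^4*y^2*z + 2*x^2*y^4*z + 2*x^2*y^2*z^3 - x^3*y^3 - x^3*y*z^2 - x*y^5 - 2*x*y^3*z^2 - x*y*z^4 - 5*x^2*y^2*z + x^3*y + 5*x*y^3 + 5*x*y*z^2 + x^2*z - 5*x*y - z

so tr(a b a) = tr(a) * tr(b a) - tr(b)  (reduce the a square) = x*z - y
tr(a b a b) = tr(b a) * tr(b a) - tr(1)  (split on b) = z^2 - 2
tr(b a b^-1 a) = tr(a b a) * tr(b) - tr(a b a b)  (eliminate b^-1) = x*y*z - y^2 - z^2 + 2
reduce: tr(b a b^-1 a^-1) = tr(b a b^-1) * tr(a) - tr(b a b^-1 a)  (eliminate a^-1) = -x*y*z + x^2 + y^2 + z^2 - 2
tr(a^-2 b a b^-1) = tr(b a b^-1 a^-1) * tr(a) - tr(b a b^-1)  (eliminate a^-1) = -x^2*y*z + x^3 + x*y^2 + x*z^2 - 3*x
so tr(a^-1 b) = tr(b) * tr(a) - tr(b a)  (eliminate a^-1) = x*y - z
tr(a^-1 b a b^-2 a^-1) = tr(a^-2 b a b^-1) * tr(b) - tr(a^-2 b a)  (eliminate b^-1) = -x^2*y^2*z + x^3*y + x*y^3 + x*y*z^2 - 4*x*y + z
tr(a^-1 b a b^-2) = tr(a^-1 b a b^-1) * tr(b) - tr(a^-1 b a)  (eliminate b^-1) = -x*y^2*z + x^2*y + y^3 + y*z^2 - 3*y
tr(a^-2 b a b^-2 a^-1) = tr(a^-1 b a b^-2 a^-1) * tr(a) - tr(a^-1 b a b^-2)  (eliminate a^-1) = -x^3*y^2*z + x^4*y + x^2*y^3 + x^2*y*z^2 + x*y^2*z - 5*x^2*y - y^3 - y*z^2 + x*z + 3*y
reduce: tr(a^2) = tr(a) * tr(a) - tr(1)  (reduce the a square) = x^2 - 2
reduce: tr(b a^2 b) = tr(b) * tr(a^2 b) - tr(a^2)  (reduce the b square) = x*y*z - x^2 - y^2 + 2
so tr(b a b) = tr(b) * tr(a b) - tr(a)  (reduce the b square) = y*z - x
tr(b a^2 b a) = tr(a) * tr(b a b a) - tr(b a b)  (reduce the a square) = x*z^2 - y*z - x
tr(a b a^-1 b a) = tr(b a^2 b) * tr(a) - tr(b a^2 b a)  (eliminate a^-1) = x^2*y*z - x^3 - x*y^2 - x*z^2 + y*z + 3*x
tr(b a b a b) = tr(b) * tr(a b a b) - tr(a b a)  (reduce the b square) = y*z^2 - x*z - y
tr(b a b a b a) = tr(a b) * tr(a b a b) - tr(a^-1 b^-1)  (split on a) = z^3 - 3*z
tr(a b a^-1 b a b) = tr(b a b a b) * tr(a) - tr(b a b a b a)  (eliminate a^-1) = x*y*z^2 - x^2*z - z^3 - x*y + 3*z
reduce: tr(b a b^-1 a b a^-1) = tr(a b a^-1 b a) * tr(b) - tr(a b a^-1 b a b)  (eliminate b^-1) = x^2*y^2*z - x^3*y - x*y^3 - 2*x*y*z^2 + x^2*z + y^2*z + z^3 + 4*x*y - 3*z
tr(b a b^-1 a b) = tr(a b^2 a) * tr(b) - tr(a b^2 a b)  (eliminate b^-1) = x*y^2*z - x^2*y - y^3 - y*z^2 + x*z + 3*y
tr(a^-2 b a b^-1 a b) = tr(b a b^-1 a b a^-1) * tr(a) - tr(b a b^-1 a b)  (eliminate a^-1) = x^3*y^2*z - x^4*y - x^2*y^3 - 2*x^2*y*z^2 + x^3*z + x*z^3 + 5*x^2*y + y^3 + y*z^2 - 4*x*z - 3*y
tr(a b^-1 a^-2 b a b^-1) = tr(a^-2 b a b^-1 a) * tr(b) - tr(a^-2 b a b^-1 a b)  (eliminate b^-1) = -x^3*y^2*z + x^4*y + x^2*y^3 + 2*x^2*y*z^2 - x^3*z - x*y^2*z - x*z^3 - 4*x^2*y + 4*x*z + y
tr(a b a^2) = tr(a) * tr(a b a) - tr(a b)  (reduce the a square) = x^2*z - x*y - z
so tr(a b^-1 a b a) = tr(a b a^2) * tr(b) - tr(a b a^2 b)  (eliminate b^-1) = x^2*y*z - x*y^2 - x*z^2 + x
tr(a b a^2 b a) = tr(a) * tr(b a^2 b a) - tr(b a^2 b)  (reduce the a square) = x^2*z^2 - 2*x*y*z + y^2 - 2
reduce: tr(a b a^2 b a b) = tr(a) * tr(b a b a b a) - tr(b a b a b)  (reduce the a square) = x*z^3 - y*z^2 - 2*x*z + y
so tr(a b a b^-1 a b a) = tr(a b a^2 b a) * tr(b) - tr(a b a^2 b a b)  (eliminate b^-1) = x^2*y*z^2 - 2*x*y^2*z - x*z^3 + y^3 + y*z^2 + 2*x*z - 3*y
so tr(a b a b a b a b) = tr(a b) * tr(a b a b a b) - tr(a^-1 b^-1 a^-1 b^-1)  (split on a) = z^4 - 4*z^2 + 2
tr(a b a b^-1 a b a b) = tr(a b a b a b a) * tr(b) - tr(a b a b a b a b)  (eliminate b^-1) = x*y*z^3 - y^2*z^2 - z^4 - 2*x*y*z + y^2 + 4*z^2 - 2
tr(b a b^-1 a b a b^-1 a) = tr(a b a b^-1 a b a) * tr(b) - tr(a b a b^-1 a b a b)  (eliminate b^-1) = x^2*y^2*z^2 - 2*x*y^3*z - 2*x*y*z^3 + y^4 + 2*y^2*z^2 + z^4 + 4*x*y*z - 4*y^2 - 4*z^2 + 2
so tr(a^-1 b a b^-1 a b a b^-1) = tr(b a b^-1 a b a b^-1) * tr(a) - tr(b a b^-1 a b a b^-1 a)  (eliminate a^-1) = -x^2*y^2*z^2 + x^3*y*z + 2*x*y^3*z + 2*x*y*z^3 - x^2*y^2 - x^2*z^2 - y^4 - 2*y^2*z^2 - z^4 - 4*x*y*z + x^2 + 4*y^2 + 4*z^2 - 2
reduce: tr(b^-1 a b a b^-1 a^-2 b a) = tr(a^-1 b a b^-1 a b a b^-1) * tr(a) - tr(a^-1 b a b^-1 a b a b^-1 a)  (eliminate a^-1) = -x^3*y^2*z^2 + x^4*y*z + 2*x^2*y^3*z + 2*x^2*y*z^3 - x^3*y^2 - x^3*z^2 - x*y^4 - 2*x*y^2*z^2 - x*z^4 - 5*x^2*y*z + x^3 + 5*x*y^2 + 5*x*z^2 - 3*x
reduce: tr(b a b^2) = tr(b) * tr(a b^2) - tr(a b)  (reduce the b square) = y^2*z - x*y - z
tr(b a^2 b a b) = tr(a) * tr(b a b^2 a) - tr(b a b^2)  (reduce the a square) = x*y*z^2 - x^2*z - y^2*z + z
reduce: tr(a^-1 b a^2 b a b) = tr(b a^2 b a b) * tr(a) - tr(b a^2 b a b a)  (eliminate a^-1) = x^2*y*z^2 - x^3*z - x*y^2*z - x*z^3 + y*z^2 + 3*x*z - y
so tr(a^-1 b a^2 b a b^-1) = tr(a^-1 b a^2 b a) * tr(b) - tr(a^-1 b a^2 b a b)  (eliminate b^-1) = -x^2*y*z^2 + x^3*z + 2*x*y^2*z + x*z^3 - x^2*y - y^3 - y*z^2 - 3*x*z + 3*y
tr(a b a b^-1 a^-2 b a) = tr(a^-1 b a^2 b a b^-1) * tr(a) - tr(a^-1 b a^2 b a b^-1 a)  (eliminate a^-1) = -x^3*y*z^2 + x^4*z + 2*x^2*y^2*z + x^2*z^3 - x^3*y - x*y^3 - x*y*z^2 - 4*x^2*z + 4*x*y + z
tr(b a b^-1 a^-2 b a b^-2 a) = tr(b^-1 a b a b^-1 a^-2 b a) * tr(b) - tr(b^-1 a b a b^-1 a^-2 b a b)  (eliminate b^-1) = -x^3*y^3*z^2 + x^4*y^2*z + 2*x^2*y^4*z + 2*x^2*y^2*z^3 - x^3*y^3 - x*y^5 - 2*x*y^3*z^2 - x*y*z^4 - x^4*z - 7*x^2*y^2*z - x^2*z^3 + 2*x^3*y + 6*x*y^3 + 6*x*y*z^2 + 4*x^2*z - 7*x*y - z
reduce: tr(b^-1 a^-2 b a b^-2 a^-1 b a) = tr(b a b^-1 a^-2 b a b^-2) * tr(a) - tr(b a b^-1 a^-2 b a b^-2 a)  (eliminate a^-1) = x^3*y^3*z^2 - 2*x^4*y^2*z - 2*x^2*y^4*z - 2*x^2*y^2*z^3 + x^5*y + 2*x^3*y^3 + 2*x^3*y*z^2 + x*y^5 + 2*x*y^3*z^2 + x*y*z^4 + 6*x^2*y^2*z - 6*x^3*y - 6*x*y^3 - 6*x*y*z^2 + 8*x*y + z
tr(b^-1 a^-1 b a^-1 b^-1 a^-2 b a b^-1) = tr(b^-1 a^-2 b a b^-2 a^-1 b) * tr(a) - tr(b^-1 a^-2 b a b^-2 a^-1 b a)  (eliminate a^-1) = -x^3*y^3*z^2 + x^4*y^2*z + 2*x^2*y^4*z + 2*x^2*y^2*z^3 - x^3*y^3 - x^3*y*z^2 - x*y^5 - 2*x*y^3*z^2 - x*y*z^4 - 5*x^2*y^2*z + x^3*y + 5*x*y^3 + 5*x*y*z^2 + x^2*z - 5*x*y - z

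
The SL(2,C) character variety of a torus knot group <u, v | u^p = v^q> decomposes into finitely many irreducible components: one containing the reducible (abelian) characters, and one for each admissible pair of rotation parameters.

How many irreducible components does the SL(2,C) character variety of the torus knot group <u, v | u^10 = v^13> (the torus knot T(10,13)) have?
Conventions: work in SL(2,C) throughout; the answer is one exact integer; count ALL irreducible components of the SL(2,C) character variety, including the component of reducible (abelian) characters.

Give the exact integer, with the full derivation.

55

Gamma = < u, v | u^10 = v^13 > (torus knot T(10,13)); the central element u^10 = v^13 acts as +I or -I in any irreducible SL(2,C) representation.
This locks tr(u) to 2*cos(pi*alpha/10), alpha in 1..9, and tr(v) to 2*cos(pi*beta/13), beta in 1..12, on each component of irreducible characters.
u^10 = (-1)^alpha I and v^13 = (-1)^beta I must agree, so alpha and beta have equal parity.
Enumerate parity-matched pairs: 5*6 odd-odd plus 4*6 even-even gives 54.
Total: 54 irreducible-character components + 1 reducible (abelian) component = 55.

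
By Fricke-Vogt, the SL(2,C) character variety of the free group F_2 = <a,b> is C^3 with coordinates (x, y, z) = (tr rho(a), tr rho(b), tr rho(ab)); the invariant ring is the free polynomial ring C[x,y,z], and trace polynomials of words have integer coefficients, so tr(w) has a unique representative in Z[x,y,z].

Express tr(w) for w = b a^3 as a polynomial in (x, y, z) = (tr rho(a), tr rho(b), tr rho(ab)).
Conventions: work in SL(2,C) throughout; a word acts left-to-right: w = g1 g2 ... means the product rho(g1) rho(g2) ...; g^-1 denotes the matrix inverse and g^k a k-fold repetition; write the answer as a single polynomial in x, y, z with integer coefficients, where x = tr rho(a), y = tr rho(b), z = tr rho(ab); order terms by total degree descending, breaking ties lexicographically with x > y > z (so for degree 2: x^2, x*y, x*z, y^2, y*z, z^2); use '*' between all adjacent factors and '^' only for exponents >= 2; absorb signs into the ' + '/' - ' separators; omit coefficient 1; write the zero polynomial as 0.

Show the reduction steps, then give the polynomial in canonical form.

x^2*z - x*y - z

tr(a b a) = tr(a)*tr(b a) - tr(b) = x*z - y
tr(b a^3) = tr(a)*tr(a b a) - tr(a b) = x^2*z - x*y - z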